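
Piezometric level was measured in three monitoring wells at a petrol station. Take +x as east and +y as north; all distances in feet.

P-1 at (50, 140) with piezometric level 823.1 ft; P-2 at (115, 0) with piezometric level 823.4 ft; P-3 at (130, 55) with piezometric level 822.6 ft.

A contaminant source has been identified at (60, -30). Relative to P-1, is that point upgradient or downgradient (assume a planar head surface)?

Three-point gradient (reference P-1): Δ to P-2 = (65, -140, +0.3), Δ to P-3 = (80, -85, -0.5).
∂h/∂x = -0.01683, ∂h/∂y = -0.009956 (det = 5675).
Head at (60, -30) = 823.1 + (-0.01683)·(10) + (-0.009956)·(-170) = 824.62 ft.
That is higher than the 823.1 ft at P-1, so the point is upgradient.

upgradient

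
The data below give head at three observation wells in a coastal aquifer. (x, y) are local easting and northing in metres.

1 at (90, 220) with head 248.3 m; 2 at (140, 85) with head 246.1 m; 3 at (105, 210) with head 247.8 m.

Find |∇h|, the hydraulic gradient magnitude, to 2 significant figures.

0.030

Differences from 1: to 2 (Δx, Δy, Δh) = (50, -135, -2.2); to 3 = (15, -10, -0.5).
Determinant of the coordinate differences = 50·(-10) − 15·(-135) = 1525.
∂h/∂x = [(-2.2)·(-10) − (-0.5)·(-135)] / 1525 = -0.02984
∂h/∂y = [50·(-0.5) − 15·(-2.2)] / 1525 = +0.005246
|∇h| = √(-0.02984² + 0.005246²) = 0.0303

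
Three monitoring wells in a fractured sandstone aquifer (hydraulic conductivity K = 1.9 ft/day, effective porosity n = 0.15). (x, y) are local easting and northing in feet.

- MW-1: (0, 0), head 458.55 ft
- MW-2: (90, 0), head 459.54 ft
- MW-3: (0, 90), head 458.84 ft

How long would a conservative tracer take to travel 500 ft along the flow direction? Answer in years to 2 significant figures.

9.4 years

∂h/∂x = (459.54 − 458.55) / (90 − 0) = +0.01100
∂h/∂y = (458.84 − 458.55) / (90 − 0) = +0.003222
|∇h| = √(0.01100² + 0.003222²) = 0.01146
Seepage velocity v = K·i/n = 1.9 × 0.01146 / 0.15 = 0.1452 ft/day.
t = 500 / 0.1452 = 3444 days = 9.43 years.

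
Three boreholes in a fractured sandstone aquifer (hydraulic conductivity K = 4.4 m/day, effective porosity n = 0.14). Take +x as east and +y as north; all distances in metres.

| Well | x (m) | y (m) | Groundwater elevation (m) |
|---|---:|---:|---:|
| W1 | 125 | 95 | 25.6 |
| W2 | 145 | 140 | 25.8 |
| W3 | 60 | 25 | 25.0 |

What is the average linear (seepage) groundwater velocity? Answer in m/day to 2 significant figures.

0.27 m/day

Taking W1 as reference: W2−W1 = (20, 45, +0.2); W3−W1 = (-65, -70, -0.6).
Determinant of the coordinate differences = 20·(-70) − (-65)·45 = 1525.
∂h/∂x = [(+0.2)·(-70) − (-0.6)·45] / 1525 = +0.008525
∂h/∂y = [20·(-0.6) − (-65)·(+0.2)] / 1525 = +0.0006557
|∇h| = √(0.008525² + 0.0006557²) = 0.00855
Seepage velocity v = K·i/n = 4.4 × 0.00855 / 0.14 = 0.2687 m/day.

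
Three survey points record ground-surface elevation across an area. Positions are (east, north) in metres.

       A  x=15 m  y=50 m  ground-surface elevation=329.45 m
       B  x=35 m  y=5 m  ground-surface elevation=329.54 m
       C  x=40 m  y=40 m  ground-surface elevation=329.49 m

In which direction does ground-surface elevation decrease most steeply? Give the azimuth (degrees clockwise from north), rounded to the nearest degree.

Taking A as reference: B−A = (20, -45, +0.09); C−A = (25, -10, +0.04).
Solve a·Δx + b·Δy = Δz: det = 20·(-10) − 25·(-45) = 925.
∂z/∂x = [(+0.09)·(-10) − (+0.04)·(-45)] / 925 = +0.0009730
∂z/∂y = [20·(+0.04) − 25·(+0.09)] / 925 = -0.001568
Steepest decrease is along −∇f: components (-0.0009730 E, +0.001568 N).
Azimuth = atan2(-0.0009730, +0.001568) = 328.2° ≈ 328°.

328°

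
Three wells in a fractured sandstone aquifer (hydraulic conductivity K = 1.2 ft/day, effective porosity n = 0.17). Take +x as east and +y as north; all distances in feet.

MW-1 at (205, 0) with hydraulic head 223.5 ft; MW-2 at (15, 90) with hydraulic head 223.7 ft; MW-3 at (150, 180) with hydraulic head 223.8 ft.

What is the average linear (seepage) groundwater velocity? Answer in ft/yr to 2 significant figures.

4.1 ft/yr

Taking MW-1 as reference: MW-2−MW-1 = (-190, 90, +0.2); MW-3−MW-1 = (-55, 180, +0.3).
Solve a·Δx + b·Δy = Δh: det = (-190)·180 − (-55)·90 = -29250.
∂h/∂x = [(+0.2)·180 − (+0.3)·90] / -29250 = -0.0003077
∂h/∂y = [(-190)·(+0.3) − (-55)·(+0.2)] / -29250 = +0.001573
|∇h| = √(-0.0003077² + 0.001573²) = 0.001603
Seepage velocity v = K·i/n = 1.2 × 0.001603 / 0.17 = 0.01132 ft/day = 4.135 ft/yr.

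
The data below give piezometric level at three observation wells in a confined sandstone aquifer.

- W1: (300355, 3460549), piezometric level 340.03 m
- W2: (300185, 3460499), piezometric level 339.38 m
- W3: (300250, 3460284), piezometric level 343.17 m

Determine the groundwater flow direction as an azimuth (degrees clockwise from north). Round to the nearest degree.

331°

With h = a·x + b·y + c and W1 as origin, the differences give:
  (-170)·a + (-50)·b = -0.65
  (-105)·a + (-265)·b = +3.14
Eliminate b (×(-265) and ×(-50), subtract): 39800·a = 329.250 → a = ∂h/∂x = +0.008273
Back-substitute: b = ∂h/∂y = -0.01513.
Flow direction (−∇h) has components (-0.008273 E, +0.01513 N).
Azimuth = atan2(E, N) = atan2(-0.008273, +0.01513) = 331.3° ≈ 331°.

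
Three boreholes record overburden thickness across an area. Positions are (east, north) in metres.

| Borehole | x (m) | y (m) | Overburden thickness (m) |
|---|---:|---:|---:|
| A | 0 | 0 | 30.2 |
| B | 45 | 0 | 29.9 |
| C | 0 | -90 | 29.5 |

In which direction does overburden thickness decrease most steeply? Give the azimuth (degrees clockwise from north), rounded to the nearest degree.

∂d/∂x = (29.9 − 30.2) / (45 − 0) = -0.006667
∂d/∂y = (29.5 − 30.2) / (-90 − 0) = +0.007778
Steepest decrease is along −∇f: components (+0.006667 E, -0.007778 N).
Azimuth = atan2(+0.006667, -0.007778) = 139.4° ≈ 139°.

139°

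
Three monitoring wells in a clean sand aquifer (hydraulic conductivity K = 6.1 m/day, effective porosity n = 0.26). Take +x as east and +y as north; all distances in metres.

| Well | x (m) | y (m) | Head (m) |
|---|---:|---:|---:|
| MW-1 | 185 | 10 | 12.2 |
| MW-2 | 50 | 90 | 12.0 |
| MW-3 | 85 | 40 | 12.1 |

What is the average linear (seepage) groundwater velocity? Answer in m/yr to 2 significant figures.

15 m/yr

With h = a·x + b·y + c and MW-1 as origin, the differences give:
  (-135)·a + 80·b = -0.2
  (-100)·a + 30·b = -0.1
Eliminate b (×30 and ×80, subtract): 3950·a = 2.00 → a = ∂h/∂x = +0.0005063
Back-substitute: b = ∂h/∂y = -0.001646.
|∇h| = √(0.0005063² + -0.001646²) = 0.001722
Seepage velocity v = K·i/n = 6.1 × 0.001722 / 0.26 = 0.0404 m/day = 14.76 m/yr.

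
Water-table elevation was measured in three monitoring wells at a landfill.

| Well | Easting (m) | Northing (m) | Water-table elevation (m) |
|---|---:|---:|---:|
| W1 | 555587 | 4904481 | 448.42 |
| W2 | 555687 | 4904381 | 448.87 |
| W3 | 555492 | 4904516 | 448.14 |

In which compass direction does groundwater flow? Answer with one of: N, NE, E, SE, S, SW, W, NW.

With h = a·x + b·y + c and W1 as origin, the differences give:
  100·a + (-100)·b = +0.45
  (-95)·a + 35·b = -0.28
Eliminate b (×35 and ×(-100), subtract): -6000·a = -12.250 → a = ∂h/∂x = +0.002042
Back-substitute: b = ∂h/∂y = -0.002458.
Flow = −∇h = (-0.002042 east, +0.002458 north), which points northwest.

NW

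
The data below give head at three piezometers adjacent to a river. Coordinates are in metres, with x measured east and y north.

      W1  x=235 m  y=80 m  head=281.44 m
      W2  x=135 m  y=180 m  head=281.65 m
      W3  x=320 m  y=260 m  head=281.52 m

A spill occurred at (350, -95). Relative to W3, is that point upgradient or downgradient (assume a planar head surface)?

Three-point gradient (reference W1): Δ to W2 = (-100, 100, +0.21), Δ to W3 = (85, 180, +0.08).
∂h/∂x = -0.001125, ∂h/∂y = +0.0009755 (det = -26500).
Head at (350, -95) = 281.44 + (-0.001125)·(115) + (+0.0009755)·(-175) = 281.14 m.
That is lower than the 281.52 m at W3, so the point is downgradient.

downgradient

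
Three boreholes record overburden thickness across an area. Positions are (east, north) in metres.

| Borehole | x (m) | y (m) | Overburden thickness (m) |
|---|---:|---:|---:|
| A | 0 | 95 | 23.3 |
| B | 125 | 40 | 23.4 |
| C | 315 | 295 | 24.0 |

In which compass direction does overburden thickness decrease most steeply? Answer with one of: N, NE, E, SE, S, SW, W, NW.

With d = a·x + b·y + c and A as origin, the differences give:
  125·a + (-55)·b = +0.1
  315·a + 200·b = +0.7
Eliminate b (×200 and ×(-55), subtract): 42325·a = 58.50 → a = ∂d/∂x = +0.001382
Back-substitute: b = ∂d/∂y = +0.001323.
Steepest decrease is along −∇f = (-0.001382 E, -0.001323 N) → southwest.

SW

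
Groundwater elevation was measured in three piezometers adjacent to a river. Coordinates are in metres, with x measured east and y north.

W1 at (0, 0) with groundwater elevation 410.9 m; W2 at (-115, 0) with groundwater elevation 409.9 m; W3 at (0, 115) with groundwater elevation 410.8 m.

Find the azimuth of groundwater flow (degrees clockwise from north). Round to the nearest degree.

276°

∂h/∂x = (409.9 − 410.9) / (-115 − 0) = +0.008696
∂h/∂y = (410.8 − 410.9) / (115 − 0) = -0.0008696
Flow direction (−∇h) has components (-0.008696 E, +0.0008696 N).
Azimuth = atan2(E, N) = atan2(-0.008696, +0.0008696) = 275.7° ≈ 276°.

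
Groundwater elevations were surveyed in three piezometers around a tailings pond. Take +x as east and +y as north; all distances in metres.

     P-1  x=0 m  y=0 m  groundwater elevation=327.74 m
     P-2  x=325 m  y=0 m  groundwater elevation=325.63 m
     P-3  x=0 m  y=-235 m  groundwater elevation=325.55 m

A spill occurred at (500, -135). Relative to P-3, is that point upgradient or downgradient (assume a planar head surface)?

downgradient

∂h/∂x = (325.63 − 327.74) / (325 − 0) = -0.006492
∂h/∂y = (325.55 − 327.74) / (-235 − 0) = +0.009319
Head at (500, -135) = 327.74 + (-0.006492)·(500) + (+0.009319)·(-135) = 323.24 m.
That is lower than the 325.55 m at P-3, so the point is downgradient.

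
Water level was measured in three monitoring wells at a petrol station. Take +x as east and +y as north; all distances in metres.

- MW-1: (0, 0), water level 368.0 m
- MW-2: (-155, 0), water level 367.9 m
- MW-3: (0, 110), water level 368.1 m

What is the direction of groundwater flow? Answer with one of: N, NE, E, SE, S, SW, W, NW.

∂h/∂x = (367.9 − 368.0) / (-155 − 0) = +0.0006452
∂h/∂y = (368.1 − 368.0) / (110 − 0) = +0.0009091
Flow = −∇h = (-0.0006452 east, -0.0009091 north), which points southwest.

SW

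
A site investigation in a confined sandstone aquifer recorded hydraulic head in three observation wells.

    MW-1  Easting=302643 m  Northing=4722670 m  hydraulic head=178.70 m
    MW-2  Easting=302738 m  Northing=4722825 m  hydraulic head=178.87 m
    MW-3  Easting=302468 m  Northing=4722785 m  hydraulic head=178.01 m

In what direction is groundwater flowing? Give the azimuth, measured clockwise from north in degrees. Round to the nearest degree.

286°

With h = a·x + b·y + c and MW-1 as origin, the differences give:
  95·a + 155·b = +0.17
  (-175)·a + 115·b = -0.69
Eliminate b (×115 and ×155, subtract): 38050·a = 126.500 → a = ∂h/∂x = +0.003325
Back-substitute: b = ∂h/∂y = -0.0009409.
Flow direction (−∇h) has components (-0.003325 E, +0.0009409 N).
Azimuth = atan2(E, N) = atan2(-0.003325, +0.0009409) = 285.8° ≈ 286°.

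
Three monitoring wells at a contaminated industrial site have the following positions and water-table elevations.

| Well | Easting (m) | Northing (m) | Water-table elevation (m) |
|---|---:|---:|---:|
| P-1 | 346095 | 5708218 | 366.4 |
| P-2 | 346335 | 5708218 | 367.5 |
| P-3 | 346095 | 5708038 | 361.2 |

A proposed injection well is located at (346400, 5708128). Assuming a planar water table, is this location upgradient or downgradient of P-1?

∂h/∂x = (367.5 − 366.4) / (346335 − 346095) = +0.004583
∂h/∂y = (361.2 − 366.4) / (5708038 − 5708218) = +0.02889
Head at (346400, 5708128) = 366.4 + (+0.004583)·(305) + (+0.02889)·(-90) = 365.20 m.
That is lower than the 366.4 m at P-1, so the point is downgradient.

downgradient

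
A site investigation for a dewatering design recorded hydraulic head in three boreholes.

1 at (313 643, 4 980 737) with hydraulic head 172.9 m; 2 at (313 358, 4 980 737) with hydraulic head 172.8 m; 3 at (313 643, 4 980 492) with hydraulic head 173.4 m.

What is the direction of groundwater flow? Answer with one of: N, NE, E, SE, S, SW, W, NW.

N

∂h/∂x = (172.8 − 172.9) / (313358 − 313643) = +0.0003509
∂h/∂y = (173.4 − 172.9) / (4980492 − 4980737) = -0.002041
Flow = −∇h = (-0.0003509 east, +0.002041 north), which points north.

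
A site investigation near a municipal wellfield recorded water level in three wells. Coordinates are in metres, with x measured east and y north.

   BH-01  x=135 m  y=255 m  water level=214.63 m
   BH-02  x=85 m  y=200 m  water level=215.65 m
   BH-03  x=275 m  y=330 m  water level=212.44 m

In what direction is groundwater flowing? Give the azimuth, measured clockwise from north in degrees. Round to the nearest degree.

Differences from BH-01: to BH-02 (Δx, Δy, Δh) = (-50, -55, +1.02); to BH-03 = (140, 75, -2.19).
Determinant of the coordinate differences = (-50)·75 − 140·(-55) = 3950.
∂h/∂x = [(+1.02)·75 − (-2.19)·(-55)] / 3950 = -0.01113
∂h/∂y = [(-50)·(-2.19) − 140·(+1.02)] / 3950 = -0.008430
Flow direction (−∇h) has components (+0.01113 E, +0.008430 N).
Azimuth = atan2(E, N) = atan2(+0.01113, +0.008430) = 52.8° ≈ 053°.

053°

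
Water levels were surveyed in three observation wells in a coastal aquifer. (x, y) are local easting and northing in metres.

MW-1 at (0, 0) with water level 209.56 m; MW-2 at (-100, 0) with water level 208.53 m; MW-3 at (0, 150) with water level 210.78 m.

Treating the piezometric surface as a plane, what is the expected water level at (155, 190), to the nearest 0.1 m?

212.7 m

∂h/∂x = (208.53 − 209.56) / (-100 − 0) = +0.01030
∂h/∂y = (210.78 − 209.56) / (150 − 0) = +0.008133
h(155, 190) = 209.56 + (+0.01030)·(155) + (+0.008133)·(190) = 209.56 +1.597 +1.545 = 212.702 m.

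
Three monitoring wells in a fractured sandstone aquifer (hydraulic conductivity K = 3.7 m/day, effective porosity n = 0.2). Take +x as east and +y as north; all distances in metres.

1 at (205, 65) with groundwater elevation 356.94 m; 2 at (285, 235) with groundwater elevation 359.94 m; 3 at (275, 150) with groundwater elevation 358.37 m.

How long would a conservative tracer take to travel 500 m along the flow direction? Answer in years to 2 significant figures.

With h = a·x + b·y + c and 1 as origin, the differences give:
  80·a + 170·b = +3.00
  70·a + 85·b = +1.43
Eliminate b (×85 and ×170, subtract): -5100·a = 11.900 → a = ∂h/∂x = -0.002333
Back-substitute: b = ∂h/∂y = +0.01875.
|∇h| = √(-0.002333² + 0.01875²) = 0.01889
Seepage velocity v = K·i/n = 3.7 × 0.01889 / 0.2 = 0.3495 m/day.
t = 500 / 0.3495 = 1431 days = 3.92 years.

3.9 years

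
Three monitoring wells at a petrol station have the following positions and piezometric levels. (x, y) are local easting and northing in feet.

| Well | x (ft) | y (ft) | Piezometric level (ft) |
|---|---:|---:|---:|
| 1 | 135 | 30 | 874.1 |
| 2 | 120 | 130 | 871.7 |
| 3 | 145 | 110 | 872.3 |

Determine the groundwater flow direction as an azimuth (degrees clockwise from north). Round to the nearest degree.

Three-point gradient (reference 1): Δ to 2 = (-15, 100, -2.4), Δ to 3 = (10, 80, -1.8).
∂h/∂x = +0.005455, ∂h/∂y = -0.02318 (det = -2200).
Flow direction (−∇h) has components (-0.005455 E, +0.02318 N).
Azimuth = atan2(E, N) = atan2(-0.005455, +0.02318) = 346.8° ≈ 347°.

347°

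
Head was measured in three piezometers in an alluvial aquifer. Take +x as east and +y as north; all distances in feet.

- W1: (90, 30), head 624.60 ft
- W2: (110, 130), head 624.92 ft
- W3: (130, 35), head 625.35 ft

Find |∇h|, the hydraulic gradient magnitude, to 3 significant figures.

0.0188

Differences from W1: to W2 (Δx, Δy, Δh) = (20, 100, +0.32); to W3 = (40, 5, +0.75).
Solve a·Δx + b·Δy = Δh: det = 20·5 − 40·100 = -3900.
∂h/∂x = [(+0.32)·5 − (+0.75)·100] / -3900 = +0.01882
∂h/∂y = [20·(+0.75) − 40·(+0.32)] / -3900 = -0.0005641
|∇h| = √(0.01882² + -0.0005641²) = 0.01883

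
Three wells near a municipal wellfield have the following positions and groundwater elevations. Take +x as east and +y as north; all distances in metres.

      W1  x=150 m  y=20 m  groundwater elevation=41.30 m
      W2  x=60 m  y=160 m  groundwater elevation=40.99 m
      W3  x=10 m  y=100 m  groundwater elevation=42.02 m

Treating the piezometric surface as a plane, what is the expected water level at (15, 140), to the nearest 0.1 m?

41.6 m

Differences from W1: to W2 (Δx, Δy, Δh) = (-90, 140, -0.31); to W3 = (-140, 80, +0.72).
Solve a·Δx + b·Δy = Δh: det = (-90)·80 − (-140)·140 = 12400.
∂h/∂x = [(-0.31)·80 − (+0.72)·140] / 12400 = -0.01013
∂h/∂y = [(-90)·(+0.72) − (-140)·(-0.31)] / 12400 = -0.008726
h(15, 140) = 41.30 + (-0.01013)·(-135) + (-0.008726)·(120) = 41.30 +1.367 -1.047 = 41.620 m.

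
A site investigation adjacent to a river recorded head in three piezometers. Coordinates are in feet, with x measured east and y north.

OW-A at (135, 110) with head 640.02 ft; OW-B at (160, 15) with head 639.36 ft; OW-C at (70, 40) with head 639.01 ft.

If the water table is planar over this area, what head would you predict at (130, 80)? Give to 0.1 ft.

639.7 ft

Differences from OW-A: to OW-B (Δx, Δy, Δh) = (25, -95, -0.66); to OW-C = (-65, -70, -1.01).
Determinant of the coordinate differences = 25·(-70) − (-65)·(-95) = -7925.
∂h/∂x = [(-0.66)·(-70) − (-1.01)·(-95)] / -7925 = +0.006278
∂h/∂y = [25·(-1.01) − (-65)·(-0.66)] / -7925 = +0.008599
h(130, 80) = 640.02 + (+0.006278)·(-5) + (+0.008599)·(-30) = 640.02 -0.031 -0.258 = 639.731 ft.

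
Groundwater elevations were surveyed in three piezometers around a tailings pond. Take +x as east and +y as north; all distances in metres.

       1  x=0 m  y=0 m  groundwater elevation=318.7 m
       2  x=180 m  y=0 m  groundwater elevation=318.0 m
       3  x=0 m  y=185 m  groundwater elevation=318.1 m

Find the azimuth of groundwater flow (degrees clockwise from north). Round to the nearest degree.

∂h/∂x = (318.0 − 318.7) / (180 − 0) = -0.003889
∂h/∂y = (318.1 − 318.7) / (185 − 0) = -0.003243
Flow direction (−∇h) has components (+0.003889 E, +0.003243 N).
Azimuth = atan2(E, N) = atan2(+0.003889, +0.003243) = 50.2° ≈ 050°.

050°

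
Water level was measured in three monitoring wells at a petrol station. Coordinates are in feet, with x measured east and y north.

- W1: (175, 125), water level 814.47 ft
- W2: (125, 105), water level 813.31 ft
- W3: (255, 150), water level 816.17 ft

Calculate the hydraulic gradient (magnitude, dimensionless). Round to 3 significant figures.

Taking W1 as reference: W2−W1 = (-50, -20, -1.16); W3−W1 = (80, 25, +1.70).
Determinant of the coordinate differences = (-50)·25 − 80·(-20) = 350.
∂h/∂x = [(-1.16)·25 − (+1.70)·(-20)] / 350 = +0.01429
∂h/∂y = [(-50)·(+1.70) − 80·(-1.16)] / 350 = +0.02229
|∇h| = √(0.01429² + 0.02229²) = 0.02648

0.0265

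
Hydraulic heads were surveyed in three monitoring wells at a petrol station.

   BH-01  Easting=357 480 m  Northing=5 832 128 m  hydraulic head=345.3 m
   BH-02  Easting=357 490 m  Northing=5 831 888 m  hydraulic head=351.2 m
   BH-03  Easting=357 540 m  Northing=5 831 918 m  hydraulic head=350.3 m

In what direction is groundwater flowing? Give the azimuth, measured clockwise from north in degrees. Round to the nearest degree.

007°

Three-point gradient (reference BH-01): Δ to BH-02 = (10, -240, +5.9), Δ to BH-03 = (60, -210, +5.0).
∂h/∂x = -0.003171, ∂h/∂y = -0.02472 (det = 12300).
Flow direction (−∇h) has components (+0.003171 E, +0.02472 N).
Azimuth = atan2(E, N) = atan2(+0.003171, +0.02472) = 7.3° ≈ 007°.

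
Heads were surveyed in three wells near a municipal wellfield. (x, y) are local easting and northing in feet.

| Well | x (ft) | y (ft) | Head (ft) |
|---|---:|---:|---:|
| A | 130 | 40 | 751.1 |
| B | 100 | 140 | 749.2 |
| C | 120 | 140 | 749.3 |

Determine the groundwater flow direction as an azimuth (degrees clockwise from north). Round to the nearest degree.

Taking A as reference: B−A = (-30, 100, -1.9); C−A = (-10, 100, -1.8).
Solve a·Δx + b·Δy = Δh: det = (-30)·100 − (-10)·100 = -2000.
∂h/∂x = [(-1.9)·100 − (-1.8)·100] / -2000 = +0.005000
∂h/∂y = [(-30)·(-1.8) − (-10)·(-1.9)] / -2000 = -0.01750
Flow direction (−∇h) has components (-0.005000 E, +0.01750 N).
Azimuth = atan2(E, N) = atan2(-0.005000, +0.01750) = 344.1° ≈ 344°.

344°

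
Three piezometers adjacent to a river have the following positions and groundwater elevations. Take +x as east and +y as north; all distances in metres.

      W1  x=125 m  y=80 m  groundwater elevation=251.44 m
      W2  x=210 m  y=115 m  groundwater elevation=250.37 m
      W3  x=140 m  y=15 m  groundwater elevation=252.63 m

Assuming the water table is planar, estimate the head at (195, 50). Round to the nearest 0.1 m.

251.7 m

With h = a·x + b·y + c and W1 as origin, the differences give:
  85·a + 35·b = -1.07
  15·a + (-65)·b = +1.19
Eliminate b (×(-65) and ×35, subtract): -6050·a = 27.900 → a = ∂h/∂x = -0.004612
Back-substitute: b = ∂h/∂y = -0.01937.
h(195, 50) = 251.44 + (-0.004612)·(70) + (-0.01937)·(-30) = 251.44 -0.323 +0.581 = 251.698 m.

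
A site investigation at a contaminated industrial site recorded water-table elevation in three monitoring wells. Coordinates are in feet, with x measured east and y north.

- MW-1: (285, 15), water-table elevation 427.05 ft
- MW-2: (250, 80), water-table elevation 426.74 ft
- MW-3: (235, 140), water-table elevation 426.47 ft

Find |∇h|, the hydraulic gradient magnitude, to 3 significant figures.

Taking MW-1 as reference: MW-2−MW-1 = (-35, 65, -0.31); MW-3−MW-1 = (-50, 125, -0.58).
Determinant of the coordinate differences = (-35)·125 − (-50)·65 = -1125.
∂h/∂x = [(-0.31)·125 − (-0.58)·65] / -1125 = +0.0009333
∂h/∂y = [(-35)·(-0.58) − (-50)·(-0.31)] / -1125 = -0.004267
|∇h| = √(0.0009333² + -0.004267²) = 0.004368

0.00437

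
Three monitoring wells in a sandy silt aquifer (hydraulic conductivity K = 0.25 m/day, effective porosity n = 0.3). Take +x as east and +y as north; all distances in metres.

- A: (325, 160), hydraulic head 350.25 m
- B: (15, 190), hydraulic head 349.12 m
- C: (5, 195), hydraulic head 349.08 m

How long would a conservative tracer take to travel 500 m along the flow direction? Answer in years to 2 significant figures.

450 years

With h = a·x + b·y + c and A as origin, the differences give:
  (-310)·a + 30·b = -1.13
  (-320)·a + 35·b = -1.17
Eliminate b (×35 and ×30, subtract): -1250·a = -4.450 → a = ∂h/∂x = +0.003560
Back-substitute: b = ∂h/∂y = -0.0008800.
|∇h| = √(0.003560² + -0.0008800²) = 0.003667
Seepage velocity v = K·i/n = 0.25 × 0.003667 / 0.3 = 0.003056 m/day.
t = 500 / 0.003056 = 1.636e+05 days = 448 years.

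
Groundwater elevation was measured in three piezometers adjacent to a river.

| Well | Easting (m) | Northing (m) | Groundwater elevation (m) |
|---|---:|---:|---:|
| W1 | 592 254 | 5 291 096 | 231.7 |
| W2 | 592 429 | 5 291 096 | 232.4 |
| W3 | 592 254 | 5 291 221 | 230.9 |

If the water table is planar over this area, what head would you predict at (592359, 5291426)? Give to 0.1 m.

∂h/∂x = (232.4 − 231.7) / (592429 − 592254) = +0.004000
∂h/∂y = (230.9 − 231.7) / (5291221 − 5291096) = -0.006400
h(592359, 5291426) = 231.7 + (+0.004000)·(105) + (-0.006400)·(330) = 231.7 +0.420 -2.112 = 230.008 m.

230.0 m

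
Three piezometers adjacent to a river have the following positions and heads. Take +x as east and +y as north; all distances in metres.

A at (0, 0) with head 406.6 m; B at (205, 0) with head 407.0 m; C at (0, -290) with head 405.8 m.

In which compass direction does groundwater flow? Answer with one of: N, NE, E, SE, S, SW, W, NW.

∂h/∂x = (407.0 − 406.6) / (205 − 0) = +0.001951
∂h/∂y = (405.8 − 406.6) / (-290 − 0) = +0.002759
Flow = −∇h = (-0.001951 east, -0.002759 north), which points southwest.

SW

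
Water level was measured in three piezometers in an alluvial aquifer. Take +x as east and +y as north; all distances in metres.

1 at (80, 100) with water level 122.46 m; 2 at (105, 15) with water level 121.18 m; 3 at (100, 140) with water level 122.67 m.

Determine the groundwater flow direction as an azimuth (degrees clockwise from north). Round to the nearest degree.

133°

Taking 1 as reference: 2−1 = (25, -85, -1.28); 3−1 = (20, 40, +0.21).
Solve a·Δx + b·Δy = Δh: det = 25·40 − 20·(-85) = 2700.
∂h/∂x = [(-1.28)·40 − (+0.21)·(-85)] / 2700 = -0.01235
∂h/∂y = [25·(+0.21) − 20·(-1.28)] / 2700 = +0.01143
Flow direction (−∇h) has components (+0.01235 E, -0.01143 N).
Azimuth = atan2(E, N) = atan2(+0.01235, -0.01143) = 132.8° ≈ 133°.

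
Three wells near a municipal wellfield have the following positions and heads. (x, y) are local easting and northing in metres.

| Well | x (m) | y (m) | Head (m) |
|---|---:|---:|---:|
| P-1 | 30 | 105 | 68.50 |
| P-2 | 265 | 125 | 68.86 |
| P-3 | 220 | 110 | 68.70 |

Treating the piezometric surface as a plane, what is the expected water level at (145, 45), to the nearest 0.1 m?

68.1 m

With h = a·x + b·y + c and P-1 as origin, the differences give:
  235·a + 20·b = +0.36
  190·a + 5·b = +0.20
Eliminate b (×5 and ×20, subtract): -2625·a = -2.200 → a = ∂h/∂x = +0.0008381
Back-substitute: b = ∂h/∂y = +0.008152.
h(145, 45) = 68.50 + (+0.0008381)·(115) + (+0.008152)·(-60) = 68.50 +0.096 -0.489 = 68.107 m.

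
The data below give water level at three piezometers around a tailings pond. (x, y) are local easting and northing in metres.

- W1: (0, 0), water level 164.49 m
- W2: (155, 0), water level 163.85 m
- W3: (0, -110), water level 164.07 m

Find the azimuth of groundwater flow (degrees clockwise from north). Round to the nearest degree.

∂h/∂x = (163.85 − 164.49) / (155 − 0) = -0.004129
∂h/∂y = (164.07 − 164.49) / (-110 − 0) = +0.003818
Flow direction (−∇h) has components (+0.004129 E, -0.003818 N).
Azimuth = atan2(E, N) = atan2(+0.004129, -0.003818) = 132.8° ≈ 133°.

133°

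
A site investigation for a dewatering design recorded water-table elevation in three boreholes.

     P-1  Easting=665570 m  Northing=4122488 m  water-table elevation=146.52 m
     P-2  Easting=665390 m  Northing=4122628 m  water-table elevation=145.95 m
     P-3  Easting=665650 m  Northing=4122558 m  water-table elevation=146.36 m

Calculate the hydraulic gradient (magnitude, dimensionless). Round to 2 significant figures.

0.0032

Taking P-1 as reference: P-2−P-1 = (-180, 140, -0.57); P-3−P-1 = (80, 70, -0.16).
Determinant of the coordinate differences = (-180)·70 − 80·140 = -23800.
∂h/∂x = [(-0.57)·70 − (-0.16)·140] / -23800 = +0.0007353
∂h/∂y = [(-180)·(-0.16) − 80·(-0.57)] / -23800 = -0.003126
|∇h| = √(0.0007353² + -0.003126²) = 0.003211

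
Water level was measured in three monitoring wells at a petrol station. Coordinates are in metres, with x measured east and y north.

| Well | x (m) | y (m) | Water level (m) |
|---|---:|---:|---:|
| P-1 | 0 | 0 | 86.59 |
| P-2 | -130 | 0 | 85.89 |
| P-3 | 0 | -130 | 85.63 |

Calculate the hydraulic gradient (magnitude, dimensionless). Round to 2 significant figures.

∂h/∂x = (85.89 − 86.59) / (-130 − 0) = +0.005385
∂h/∂y = (85.63 − 86.59) / (-130 − 0) = +0.007385
|∇h| = √(0.005385² + 0.007385²) = 0.00914

0.0091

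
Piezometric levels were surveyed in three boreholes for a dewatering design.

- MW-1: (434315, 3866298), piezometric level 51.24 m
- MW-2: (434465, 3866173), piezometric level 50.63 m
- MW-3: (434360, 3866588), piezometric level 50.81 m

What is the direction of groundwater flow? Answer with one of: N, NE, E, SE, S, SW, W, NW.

E

Taking MW-1 as reference: MW-2−MW-1 = (150, -125, -0.61); MW-3−MW-1 = (45, 290, -0.43).
Solve a·Δx + b·Δy = Δh: det = 150·290 − 45·(-125) = 49125.
∂h/∂x = [(-0.61)·290 − (-0.43)·(-125)] / 49125 = -0.004695
∂h/∂y = [150·(-0.43) − 45·(-0.61)] / 49125 = -0.0007542
Flow = −∇h = (+0.004695 east, +0.0007542 north), which points east.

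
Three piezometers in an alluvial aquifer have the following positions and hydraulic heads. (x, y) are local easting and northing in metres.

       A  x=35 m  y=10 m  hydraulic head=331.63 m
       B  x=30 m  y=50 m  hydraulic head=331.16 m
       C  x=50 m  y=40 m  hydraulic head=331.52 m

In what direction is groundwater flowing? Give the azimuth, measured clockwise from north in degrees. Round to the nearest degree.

With h = a·x + b·y + c and A as origin, the differences give:
  (-5)·a + 40·b = -0.47
  15·a + 30·b = -0.11
Eliminate b (×30 and ×40, subtract): -750·a = -9.700 → a = ∂h/∂x = +0.01293
Back-substitute: b = ∂h/∂y = -0.01013.
Flow direction (−∇h) has components (-0.01293 E, +0.01013 N).
Azimuth = atan2(E, N) = atan2(-0.01293, +0.01013) = 308.1° ≈ 308°.

308°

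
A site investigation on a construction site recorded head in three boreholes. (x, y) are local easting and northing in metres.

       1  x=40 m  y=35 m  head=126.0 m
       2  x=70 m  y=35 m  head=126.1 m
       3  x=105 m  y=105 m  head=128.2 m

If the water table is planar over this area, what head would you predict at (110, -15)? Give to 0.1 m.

With h = a·x + b·y + c and 1 as origin, the differences give:
  30·a + 0·b = +0.1
  65·a + 70·b = +2.2
Eliminate b (×70 and ×0, subtract): 2100·a = 7.00 → a = ∂h/∂x = +0.003333
Back-substitute: b = ∂h/∂y = +0.02833.
h(110, -15) = 126.0 + (+0.003333)·(70) + (+0.02833)·(-50) = 126.0 +0.233 -1.417 = 124.817 m.

124.8 m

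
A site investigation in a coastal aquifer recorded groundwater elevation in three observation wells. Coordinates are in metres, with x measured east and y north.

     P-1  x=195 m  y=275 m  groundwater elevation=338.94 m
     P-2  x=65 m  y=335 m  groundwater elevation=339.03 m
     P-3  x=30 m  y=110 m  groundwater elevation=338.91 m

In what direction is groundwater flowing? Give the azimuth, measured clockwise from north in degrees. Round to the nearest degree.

145°

Taking P-1 as reference: P-2−P-1 = (-130, 60, +0.09); P-3−P-1 = (-165, -165, -0.03).
Determinant of the coordinate differences = (-130)·(-165) − (-165)·60 = 31350.
∂h/∂x = [(+0.09)·(-165) − (-0.03)·60] / 31350 = -0.0004163
∂h/∂y = [(-130)·(-0.03) − (-165)·(+0.09)] / 31350 = +0.0005981
Flow direction (−∇h) has components (+0.0004163 E, -0.0005981 N).
Azimuth = atan2(E, N) = atan2(+0.0004163, -0.0005981) = 145.2° ≈ 145°.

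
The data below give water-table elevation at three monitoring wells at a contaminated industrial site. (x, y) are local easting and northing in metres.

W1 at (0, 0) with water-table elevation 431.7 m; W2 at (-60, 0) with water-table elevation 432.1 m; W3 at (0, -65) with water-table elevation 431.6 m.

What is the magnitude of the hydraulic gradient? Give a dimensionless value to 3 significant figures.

∂h/∂x = (432.1 − 431.7) / (-60 − 0) = -0.006667
∂h/∂y = (431.6 − 431.7) / (-65 − 0) = +0.001538
|∇h| = √(-0.006667² + 0.001538²) = 0.006842

0.00684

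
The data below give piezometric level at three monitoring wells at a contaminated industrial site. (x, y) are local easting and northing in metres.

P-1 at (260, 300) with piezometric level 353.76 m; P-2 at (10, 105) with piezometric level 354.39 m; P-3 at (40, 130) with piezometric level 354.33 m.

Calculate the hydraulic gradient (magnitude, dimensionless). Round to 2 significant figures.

0.014

Taking P-1 as reference: P-2−P-1 = (-250, -195, +0.63); P-3−P-1 = (-220, -170, +0.57).
Solve a·Δx + b·Δy = Δh: det = (-250)·(-170) − (-220)·(-195) = -400.
∂h/∂x = [(+0.63)·(-170) − (+0.57)·(-195)] / -400 = -0.01012
∂h/∂y = [(-250)·(+0.57) − (-220)·(+0.63)] / -400 = +0.009750
|∇h| = √(-0.01012² + 0.009750²) = 0.01405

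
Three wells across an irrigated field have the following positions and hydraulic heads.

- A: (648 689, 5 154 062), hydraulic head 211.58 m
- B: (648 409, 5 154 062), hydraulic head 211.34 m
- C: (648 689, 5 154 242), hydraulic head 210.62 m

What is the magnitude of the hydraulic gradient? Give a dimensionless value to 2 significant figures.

0.0054

∂h/∂x = (211.34 − 211.58) / (648409 − 648689) = +0.0008571
∂h/∂y = (210.62 − 211.58) / (5154242 − 5154062) = -0.005333
|∇h| = √(0.0008571² + -0.005333²) = 0.005401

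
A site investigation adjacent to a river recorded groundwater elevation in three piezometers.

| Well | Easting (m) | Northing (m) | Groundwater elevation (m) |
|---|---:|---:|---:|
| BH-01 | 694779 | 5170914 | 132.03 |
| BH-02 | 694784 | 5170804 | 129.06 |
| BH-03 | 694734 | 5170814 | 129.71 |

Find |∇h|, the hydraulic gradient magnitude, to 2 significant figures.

Three-point gradient (reference BH-01): Δ to BH-02 = (5, -110, -2.97), Δ to BH-03 = (-45, -100, -2.32).
∂h/∂x = -0.007670, ∂h/∂y = +0.02665 (det = -5450).
|∇h| = √(-0.007670² + 0.02665²) = 0.02773

0.028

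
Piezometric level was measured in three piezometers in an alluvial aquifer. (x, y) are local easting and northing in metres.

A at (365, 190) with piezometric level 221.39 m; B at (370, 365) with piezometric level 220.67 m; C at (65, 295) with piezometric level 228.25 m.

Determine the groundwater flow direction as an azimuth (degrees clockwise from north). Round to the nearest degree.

With h = a·x + b·y + c and A as origin, the differences give:
  5·a + 175·b = -0.72
  (-300)·a + 105·b = +6.86
Eliminate b (×105 and ×175, subtract): 53025·a = -1276.100 → a = ∂h/∂x = -0.02407
Back-substitute: b = ∂h/∂y = -0.003427.
Flow direction (−∇h) has components (+0.02407 E, +0.003427 N).
Azimuth = atan2(E, N) = atan2(+0.02407, +0.003427) = 81.9° ≈ 082°.

082°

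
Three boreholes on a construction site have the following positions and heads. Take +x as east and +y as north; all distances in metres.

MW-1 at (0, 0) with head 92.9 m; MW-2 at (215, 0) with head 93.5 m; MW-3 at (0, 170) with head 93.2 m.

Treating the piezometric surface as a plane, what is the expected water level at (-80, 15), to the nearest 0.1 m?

∂h/∂x = (93.5 − 92.9) / (215 − 0) = +0.002791
∂h/∂y = (93.2 − 92.9) / (170 − 0) = +0.001765
h(-80, 15) = 92.9 + (+0.002791)·(-80) + (+0.001765)·(15) = 92.9 -0.223 +0.026 = 92.703 m.

92.7 m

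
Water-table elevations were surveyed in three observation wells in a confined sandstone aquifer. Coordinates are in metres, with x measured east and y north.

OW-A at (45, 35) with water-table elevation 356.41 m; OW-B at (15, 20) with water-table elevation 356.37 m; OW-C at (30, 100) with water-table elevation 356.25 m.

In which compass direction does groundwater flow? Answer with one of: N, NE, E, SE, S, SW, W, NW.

NW

Taking OW-A as reference: OW-B−OW-A = (-30, -15, -0.04); OW-C−OW-A = (-15, 65, -0.16).
Solve a·Δx + b·Δy = Δh: det = (-30)·65 − (-15)·(-15) = -2175.
∂h/∂x = [(-0.04)·65 − (-0.16)·(-15)] / -2175 = +0.002299
∂h/∂y = [(-30)·(-0.16) − (-15)·(-0.04)] / -2175 = -0.001931
Flow = −∇h = (-0.002299 east, +0.001931 north), which points northwest.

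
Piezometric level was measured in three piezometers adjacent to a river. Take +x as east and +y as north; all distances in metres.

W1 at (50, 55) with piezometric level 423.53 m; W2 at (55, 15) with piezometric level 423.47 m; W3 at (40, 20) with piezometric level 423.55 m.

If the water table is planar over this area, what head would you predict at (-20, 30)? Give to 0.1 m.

Three-point gradient (reference W1): Δ to W2 = (5, -40, -0.06), Δ to W3 = (-10, -35, +0.02).
∂h/∂x = -0.005043, ∂h/∂y = +0.0008696 (det = -575).
h(-20, 30) = 423.53 + (-0.005043)·(-70) + (+0.0008696)·(-25) = 423.53 +0.353 -0.022 = 423.861 m.

423.9 m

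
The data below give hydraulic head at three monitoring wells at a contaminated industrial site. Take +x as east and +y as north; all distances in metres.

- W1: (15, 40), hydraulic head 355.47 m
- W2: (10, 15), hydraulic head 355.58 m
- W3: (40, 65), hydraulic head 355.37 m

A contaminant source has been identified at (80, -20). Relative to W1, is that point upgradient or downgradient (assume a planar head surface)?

Differences from W1: to W2 (Δx, Δy, Δh) = (-5, -25, +0.11); to W3 = (25, 25, -0.10).
Solve a·Δx + b·Δy = Δh: det = (-5)·25 − 25·(-25) = 500.
∂h/∂x = [(+0.11)·25 − (-0.10)·(-25)] / 500 = +0.0005000
∂h/∂y = [(-5)·(-0.10) − 25·(+0.11)] / 500 = -0.004500
Head at (80, -20) = 355.47 + (+0.0005000)·(65) + (-0.004500)·(-60) = 355.77 m.
That is higher than the 355.47 m at W1, so the point is upgradient.

upgradient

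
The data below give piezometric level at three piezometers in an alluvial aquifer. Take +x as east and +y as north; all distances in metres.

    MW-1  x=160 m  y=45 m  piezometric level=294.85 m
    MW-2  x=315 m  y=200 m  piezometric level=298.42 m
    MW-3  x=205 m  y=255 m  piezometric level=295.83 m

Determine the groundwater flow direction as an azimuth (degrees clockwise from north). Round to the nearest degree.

Taking MW-1 as reference: MW-2−MW-1 = (155, 155, +3.57); MW-3−MW-1 = (45, 210, +0.98).
Solve a·Δx + b·Δy = Δh: det = 155·210 − 45·155 = 25575.
∂h/∂x = [(+3.57)·210 − (+0.98)·155] / 25575 = +0.02337
∂h/∂y = [155·(+0.98) − 45·(+3.57)] / 25575 = -0.0003421
Flow direction (−∇h) has components (-0.02337 E, +0.0003421 N).
Azimuth = atan2(E, N) = atan2(-0.02337, +0.0003421) = 270.8° ≈ 271°.

271°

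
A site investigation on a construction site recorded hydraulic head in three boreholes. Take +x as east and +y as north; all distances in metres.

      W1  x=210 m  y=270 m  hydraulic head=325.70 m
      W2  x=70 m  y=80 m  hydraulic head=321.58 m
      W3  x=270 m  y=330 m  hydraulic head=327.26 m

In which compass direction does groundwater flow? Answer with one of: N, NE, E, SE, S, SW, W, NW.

Taking W1 as reference: W2−W1 = (-140, -190, -4.12); W3−W1 = (60, 60, +1.56).
Solve a·Δx + b·Δy = Δh: det = (-140)·60 − 60·(-190) = 3000.
∂h/∂x = [(-4.12)·60 − (+1.56)·(-190)] / 3000 = +0.01640
∂h/∂y = [(-140)·(+1.56) − 60·(-4.12)] / 3000 = +0.009600
Flow = −∇h = (-0.01640 east, -0.009600 north), which points southwest.

SW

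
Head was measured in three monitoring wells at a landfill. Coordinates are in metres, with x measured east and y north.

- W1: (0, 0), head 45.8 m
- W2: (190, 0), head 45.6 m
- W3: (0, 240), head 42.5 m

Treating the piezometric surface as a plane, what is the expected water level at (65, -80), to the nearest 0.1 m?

∂h/∂x = (45.6 − 45.8) / (190 − 0) = -0.001053
∂h/∂y = (42.5 − 45.8) / (240 − 0) = -0.01375
h(65, -80) = 45.8 + (-0.001053)·(65) + (-0.01375)·(-80) = 45.8 -0.068 +1.100 = 46.832 m.

46.8 m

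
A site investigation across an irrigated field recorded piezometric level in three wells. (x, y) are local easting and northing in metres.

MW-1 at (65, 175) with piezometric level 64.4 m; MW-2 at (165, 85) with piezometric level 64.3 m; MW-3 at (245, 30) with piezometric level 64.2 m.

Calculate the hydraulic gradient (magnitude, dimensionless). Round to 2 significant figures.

Taking MW-1 as reference: MW-2−MW-1 = (100, -90, -0.1); MW-3−MW-1 = (180, -145, -0.2).
Determinant of the coordinate differences = 100·(-145) − 180·(-90) = 1700.
∂h/∂x = [(-0.1)·(-145) − (-0.2)·(-90)] / 1700 = -0.002059
∂h/∂y = [100·(-0.2) − 180·(-0.1)] / 1700 = -0.001176
|∇h| = √(-0.002059² + -0.001176²) = 0.002371

0.0024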